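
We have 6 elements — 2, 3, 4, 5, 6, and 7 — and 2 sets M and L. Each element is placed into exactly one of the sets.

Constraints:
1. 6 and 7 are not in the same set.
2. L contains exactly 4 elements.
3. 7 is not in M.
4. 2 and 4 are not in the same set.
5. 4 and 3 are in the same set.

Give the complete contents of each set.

M = {2, 6}; L = {3, 4, 5, 7}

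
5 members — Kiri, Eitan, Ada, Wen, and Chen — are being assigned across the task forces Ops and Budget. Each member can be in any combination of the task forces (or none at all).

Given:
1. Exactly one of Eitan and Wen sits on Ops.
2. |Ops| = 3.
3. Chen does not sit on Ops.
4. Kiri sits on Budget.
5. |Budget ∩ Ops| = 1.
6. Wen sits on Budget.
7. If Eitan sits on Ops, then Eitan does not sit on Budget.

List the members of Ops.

Ops = {Ada, Eitan, Kiri}

From (3): Chen ∉ Ops.
From (4): Kiri ∈ Budget.
From (6): Wen ∈ Budget.
Suppose Kiri ∉ Ops: no assignment then satisfies all the clues, so Kiri ∈ Ops.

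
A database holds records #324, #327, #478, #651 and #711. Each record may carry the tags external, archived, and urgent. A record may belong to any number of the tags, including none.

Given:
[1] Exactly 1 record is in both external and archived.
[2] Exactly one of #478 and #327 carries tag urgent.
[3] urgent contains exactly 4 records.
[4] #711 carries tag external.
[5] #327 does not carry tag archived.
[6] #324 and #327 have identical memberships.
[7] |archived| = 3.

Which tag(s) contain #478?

#478: archived

From (4): #711 ∈ external.
From (5): #327 ∉ archived.
(6): #324 matches #327: #324 ∉ archived.
(7): only 3 candidates remain for archived, so all are in.
Suppose #478 ∈ external: no assignment then satisfies all the clues, so #478 ∉ external.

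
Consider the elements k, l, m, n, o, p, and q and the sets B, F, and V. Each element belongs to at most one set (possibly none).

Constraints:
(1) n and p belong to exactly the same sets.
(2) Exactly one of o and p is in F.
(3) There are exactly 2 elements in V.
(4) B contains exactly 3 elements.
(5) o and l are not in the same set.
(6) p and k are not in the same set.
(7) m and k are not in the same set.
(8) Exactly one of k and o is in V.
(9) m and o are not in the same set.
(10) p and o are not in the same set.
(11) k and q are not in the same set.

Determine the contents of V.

V = {k, l}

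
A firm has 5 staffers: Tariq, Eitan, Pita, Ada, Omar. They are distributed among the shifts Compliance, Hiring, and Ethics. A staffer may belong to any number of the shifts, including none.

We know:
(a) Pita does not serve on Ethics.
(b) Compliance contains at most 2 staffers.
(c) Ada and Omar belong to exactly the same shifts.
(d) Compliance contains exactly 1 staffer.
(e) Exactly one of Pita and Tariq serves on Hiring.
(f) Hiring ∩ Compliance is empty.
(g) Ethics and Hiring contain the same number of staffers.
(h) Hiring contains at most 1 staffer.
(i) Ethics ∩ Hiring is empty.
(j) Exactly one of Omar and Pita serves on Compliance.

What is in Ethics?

From (a): Pita ∉ Ethics.
Suppose Tariq ∈ Ethics: no assignment then satisfies all the clues, so Tariq ∉ Ethics.

Ethics = {Eitan}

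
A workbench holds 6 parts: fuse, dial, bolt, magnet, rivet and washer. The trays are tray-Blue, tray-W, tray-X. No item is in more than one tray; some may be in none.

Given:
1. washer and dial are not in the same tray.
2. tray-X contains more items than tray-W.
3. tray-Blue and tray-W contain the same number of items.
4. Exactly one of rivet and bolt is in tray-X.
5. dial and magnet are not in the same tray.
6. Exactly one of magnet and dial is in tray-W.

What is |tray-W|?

1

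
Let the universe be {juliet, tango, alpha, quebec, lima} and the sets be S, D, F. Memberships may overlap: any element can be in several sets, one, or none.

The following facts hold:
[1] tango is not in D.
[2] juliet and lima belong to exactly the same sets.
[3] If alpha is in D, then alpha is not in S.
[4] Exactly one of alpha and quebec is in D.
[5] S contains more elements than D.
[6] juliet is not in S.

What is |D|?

1

From (1): tango ∉ D.
From (6): juliet ∉ S.
(2): lima matches juliet: lima ∉ S.
Suppose juliet ∈ D: no assignment then satisfies all the clues, so juliet ∉ D.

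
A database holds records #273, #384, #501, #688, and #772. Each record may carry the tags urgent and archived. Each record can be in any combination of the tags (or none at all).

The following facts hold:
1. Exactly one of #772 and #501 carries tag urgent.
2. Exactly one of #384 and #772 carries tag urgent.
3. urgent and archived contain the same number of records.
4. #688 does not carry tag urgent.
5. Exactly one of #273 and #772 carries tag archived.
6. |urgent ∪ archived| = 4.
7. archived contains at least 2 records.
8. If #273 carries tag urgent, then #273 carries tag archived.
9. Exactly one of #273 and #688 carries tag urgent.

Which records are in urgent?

urgent = {#273, #384, #501}

From (4): #688 ∉ urgent.
(9) (exactly one): #273 ∈ urgent.
(8): #273 ∈ archived.
(5) (exactly one): #772 ∉ archived.
Suppose #384 ∉ urgent: no assignment then satisfies all the clues, so #384 ∈ urgent.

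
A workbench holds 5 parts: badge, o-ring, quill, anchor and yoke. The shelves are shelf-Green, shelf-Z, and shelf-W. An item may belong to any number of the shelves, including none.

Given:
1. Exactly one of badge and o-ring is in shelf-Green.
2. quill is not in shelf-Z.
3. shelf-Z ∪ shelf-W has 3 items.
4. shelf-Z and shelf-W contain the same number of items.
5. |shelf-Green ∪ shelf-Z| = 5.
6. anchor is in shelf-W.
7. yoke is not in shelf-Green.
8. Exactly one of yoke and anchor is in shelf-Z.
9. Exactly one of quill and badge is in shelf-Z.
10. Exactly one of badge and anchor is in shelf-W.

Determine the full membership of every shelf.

shelf-Green = {anchor, o-ring, quill}; shelf-Z = {badge, yoke}; shelf-W = {anchor, yoke}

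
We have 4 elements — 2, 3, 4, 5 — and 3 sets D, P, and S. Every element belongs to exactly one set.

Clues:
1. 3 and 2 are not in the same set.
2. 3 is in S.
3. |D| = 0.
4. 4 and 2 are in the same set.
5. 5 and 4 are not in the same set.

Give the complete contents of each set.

From (2): 3 ∈ S.
(1): 2 ∉ S.
(3): D already has 0, so the rest are out.
(4): 4 matches 2: 4 ∉ S.
Only one set left: 2 ∈ P.
Only one set left: 4 ∈ P.
(5): 5 ∉ P.
Only one set left: 5 ∈ S.

D = {}; P = {2, 4}; S = {3, 5}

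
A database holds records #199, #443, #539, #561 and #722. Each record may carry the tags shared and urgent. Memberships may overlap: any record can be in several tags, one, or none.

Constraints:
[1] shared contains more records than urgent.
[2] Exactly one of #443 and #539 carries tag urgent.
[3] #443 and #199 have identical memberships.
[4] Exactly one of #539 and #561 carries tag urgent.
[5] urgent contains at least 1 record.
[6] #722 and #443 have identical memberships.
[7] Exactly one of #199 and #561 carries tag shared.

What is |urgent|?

1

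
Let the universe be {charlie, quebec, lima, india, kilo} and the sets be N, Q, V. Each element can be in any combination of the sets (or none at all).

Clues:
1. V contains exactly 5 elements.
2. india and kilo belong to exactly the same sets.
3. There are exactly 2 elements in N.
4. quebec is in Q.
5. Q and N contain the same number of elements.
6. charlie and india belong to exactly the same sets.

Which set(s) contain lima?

lima: N, Q, V

From (4): quebec ∈ Q.
(1): only 5 candidates remain for V, so all are in.
Suppose lima ∉ N: no assignment then satisfies all the clues, so lima ∈ N.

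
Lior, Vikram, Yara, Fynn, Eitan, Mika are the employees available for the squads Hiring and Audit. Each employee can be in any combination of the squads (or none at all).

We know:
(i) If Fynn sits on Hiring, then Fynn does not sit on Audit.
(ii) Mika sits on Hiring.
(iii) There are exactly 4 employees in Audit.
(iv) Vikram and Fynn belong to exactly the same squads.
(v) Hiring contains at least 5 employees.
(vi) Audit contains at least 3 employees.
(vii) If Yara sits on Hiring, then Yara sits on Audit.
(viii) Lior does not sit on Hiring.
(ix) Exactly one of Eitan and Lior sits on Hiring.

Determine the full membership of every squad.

Hiring = {Eitan, Fynn, Mika, Vikram, Yara}; Audit = {Eitan, Lior, Mika, Yara}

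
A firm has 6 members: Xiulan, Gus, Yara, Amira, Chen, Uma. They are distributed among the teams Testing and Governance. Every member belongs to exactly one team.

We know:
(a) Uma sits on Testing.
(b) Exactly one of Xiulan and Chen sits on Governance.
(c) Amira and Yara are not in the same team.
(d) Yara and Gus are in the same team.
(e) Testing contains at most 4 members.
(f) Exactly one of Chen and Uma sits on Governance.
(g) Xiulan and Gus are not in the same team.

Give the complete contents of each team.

Testing = {Amira, Uma, Xiulan}; Governance = {Chen, Gus, Yara}

From (a): Uma ∈ Testing.
(f) (exactly one): Chen ∈ Governance.
(b) (exactly one): Xiulan ∉ Governance.
Only one team left: Xiulan ∈ Testing.
(g): Gus ∉ Testing.
Only one team left: Gus ∈ Governance.
(d): Yara matches Gus: Yara ∉ Testing.
(d): Yara matches Gus: Yara ∈ Governance.
(c): Amira ∉ Governance.
Only one team left: Amira ∈ Testing.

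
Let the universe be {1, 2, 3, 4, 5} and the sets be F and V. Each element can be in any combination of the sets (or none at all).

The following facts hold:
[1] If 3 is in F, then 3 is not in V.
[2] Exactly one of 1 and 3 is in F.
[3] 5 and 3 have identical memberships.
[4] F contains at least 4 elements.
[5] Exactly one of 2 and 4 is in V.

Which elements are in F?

F = {2, 3, 4, 5}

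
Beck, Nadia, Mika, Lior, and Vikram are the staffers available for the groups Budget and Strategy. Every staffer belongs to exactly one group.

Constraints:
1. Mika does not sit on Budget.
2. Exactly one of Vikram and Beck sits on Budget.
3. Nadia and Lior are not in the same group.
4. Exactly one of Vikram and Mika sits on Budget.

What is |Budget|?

2

From (1): Mika ∉ Budget.
(4) (exactly one): Vikram ∈ Budget.
Only one group left: Mika ∈ Strategy.
(2) (exactly one): Beck ∉ Budget.
Only one group left: Beck ∈ Strategy.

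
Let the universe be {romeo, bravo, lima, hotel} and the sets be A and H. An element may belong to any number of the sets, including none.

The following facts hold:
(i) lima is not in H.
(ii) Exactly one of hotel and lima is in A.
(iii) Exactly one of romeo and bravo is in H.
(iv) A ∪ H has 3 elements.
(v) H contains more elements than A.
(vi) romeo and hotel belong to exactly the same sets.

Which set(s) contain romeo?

From (i): lima ∉ H.
Suppose romeo ∈ A: no assignment then satisfies all the clues, so romeo ∉ A.

romeo: H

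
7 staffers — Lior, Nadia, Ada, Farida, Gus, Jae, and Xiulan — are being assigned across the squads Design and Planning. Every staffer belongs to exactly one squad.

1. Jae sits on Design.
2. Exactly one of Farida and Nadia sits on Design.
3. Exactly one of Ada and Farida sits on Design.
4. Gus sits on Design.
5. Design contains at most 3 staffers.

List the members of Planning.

From (1): Jae ∈ Design.
From (4): Gus ∈ Design.
Suppose Lior ∉ Planning: no assignment then satisfies all the clues, so Lior ∈ Planning.

Planning = {Ada, Lior, Nadia, Xiulan}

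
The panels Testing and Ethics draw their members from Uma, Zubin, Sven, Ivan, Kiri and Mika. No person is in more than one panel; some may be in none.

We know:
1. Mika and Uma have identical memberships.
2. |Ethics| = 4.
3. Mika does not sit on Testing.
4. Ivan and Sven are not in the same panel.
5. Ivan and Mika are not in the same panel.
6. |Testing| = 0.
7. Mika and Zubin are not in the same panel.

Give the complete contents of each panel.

From (3): Mika ∉ Testing.
(1): Uma matches Mika: Uma ∉ Testing.
(6): Testing already has 0, so the rest are out.
Suppose Uma ∉ Ethics: no assignment then satisfies all the clues, so Uma ∈ Ethics.

Testing = {}; Ethics = {Kiri, Mika, Sven, Uma}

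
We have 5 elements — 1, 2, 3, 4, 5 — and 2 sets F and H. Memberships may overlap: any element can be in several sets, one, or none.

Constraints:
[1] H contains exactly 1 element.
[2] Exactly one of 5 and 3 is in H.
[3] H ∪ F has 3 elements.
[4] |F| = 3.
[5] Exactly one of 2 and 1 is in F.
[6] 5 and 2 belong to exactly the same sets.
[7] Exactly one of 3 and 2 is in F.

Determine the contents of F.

F = {1, 3, 4}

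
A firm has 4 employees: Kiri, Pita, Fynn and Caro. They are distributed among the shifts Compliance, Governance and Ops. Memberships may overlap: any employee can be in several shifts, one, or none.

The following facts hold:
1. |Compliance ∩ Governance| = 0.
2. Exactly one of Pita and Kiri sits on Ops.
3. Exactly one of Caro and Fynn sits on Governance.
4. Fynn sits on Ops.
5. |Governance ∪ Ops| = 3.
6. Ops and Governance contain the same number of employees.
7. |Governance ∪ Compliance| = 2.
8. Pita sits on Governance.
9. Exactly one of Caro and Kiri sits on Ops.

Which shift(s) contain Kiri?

Kiri: Ops

From (4): Fynn ∈ Ops.
From (8): Pita ∈ Governance.
Suppose Kiri ∈ Compliance: no assignment then satisfies all the clues, so Kiri ∉ Compliance.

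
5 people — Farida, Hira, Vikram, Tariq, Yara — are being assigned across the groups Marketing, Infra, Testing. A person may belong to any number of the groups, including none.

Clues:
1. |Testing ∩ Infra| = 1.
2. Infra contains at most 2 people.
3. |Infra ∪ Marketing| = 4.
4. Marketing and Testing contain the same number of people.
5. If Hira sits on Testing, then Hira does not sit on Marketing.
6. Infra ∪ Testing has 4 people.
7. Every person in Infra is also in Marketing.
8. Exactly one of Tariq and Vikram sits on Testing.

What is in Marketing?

Marketing = {Farida, Tariq, Vikram, Yara}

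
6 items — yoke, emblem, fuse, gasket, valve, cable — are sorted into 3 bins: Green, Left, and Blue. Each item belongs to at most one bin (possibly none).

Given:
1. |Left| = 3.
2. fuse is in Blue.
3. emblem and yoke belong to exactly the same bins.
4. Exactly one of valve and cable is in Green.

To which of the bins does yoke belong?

yoke: Left

From (2): fuse ∈ Blue.
Suppose yoke ∈ Green: no assignment then satisfies all the clues, so yoke ∉ Green.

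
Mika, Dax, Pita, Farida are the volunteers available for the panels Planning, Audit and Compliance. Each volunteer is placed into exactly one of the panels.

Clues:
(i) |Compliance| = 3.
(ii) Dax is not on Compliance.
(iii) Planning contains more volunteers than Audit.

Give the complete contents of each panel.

From (ii): Dax ∉ Compliance.
(i): only 3 candidates remain for Compliance, so all are in.
Suppose Dax ∉ Planning: no assignment then satisfies all the clues, so Dax ∈ Planning.

Planning = {Dax}; Audit = {}; Compliance = {Farida, Mika, Pita}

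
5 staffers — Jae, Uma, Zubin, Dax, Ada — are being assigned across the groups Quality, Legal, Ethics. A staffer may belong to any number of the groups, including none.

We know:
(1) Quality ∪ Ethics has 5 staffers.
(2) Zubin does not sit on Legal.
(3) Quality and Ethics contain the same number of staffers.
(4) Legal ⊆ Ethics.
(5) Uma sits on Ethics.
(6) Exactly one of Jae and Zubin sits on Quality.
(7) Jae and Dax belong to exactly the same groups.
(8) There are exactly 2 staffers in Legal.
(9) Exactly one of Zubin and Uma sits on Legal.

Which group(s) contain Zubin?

Zubin: Ethics

From (2): Zubin ∉ Legal.
From (5): Uma ∈ Ethics.
(9) (exactly one): Uma ∈ Legal.
Suppose Zubin ∈ Quality: no assignment then satisfies all the clues, so Zubin ∉ Quality.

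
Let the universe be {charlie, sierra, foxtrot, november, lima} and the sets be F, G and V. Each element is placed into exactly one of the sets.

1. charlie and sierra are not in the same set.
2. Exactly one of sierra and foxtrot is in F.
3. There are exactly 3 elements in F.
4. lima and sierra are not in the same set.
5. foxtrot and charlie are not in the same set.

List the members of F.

F = {foxtrot, lima, november}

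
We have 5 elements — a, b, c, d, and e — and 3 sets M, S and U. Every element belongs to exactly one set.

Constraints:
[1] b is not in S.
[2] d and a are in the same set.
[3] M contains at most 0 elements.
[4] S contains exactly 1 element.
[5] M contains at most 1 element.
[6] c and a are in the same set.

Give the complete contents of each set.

M = {}; S = {e}; U = {a, b, c, d}

From (1): b ∉ S.
(3): M already has 0, so the rest are out.
Only one set left: b ∈ U.
Suppose a ∈ S: no assignment then satisfies all the clues, so a ∉ S.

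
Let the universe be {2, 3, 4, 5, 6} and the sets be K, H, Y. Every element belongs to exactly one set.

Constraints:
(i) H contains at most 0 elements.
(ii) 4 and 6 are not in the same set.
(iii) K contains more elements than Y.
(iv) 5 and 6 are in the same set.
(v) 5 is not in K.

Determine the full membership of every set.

From (v): 5 ∉ K.
(i): H already has 0, so the rest are out.
(iv): 6 matches 5: 6 ∉ K.
Only one set left: 5 ∈ Y.
Only one set left: 6 ∈ Y.
(ii): 4 ∉ Y.
Only one set left: 4 ∈ K.
Suppose 2 ∉ K: no assignment then satisfies all the clues, so 2 ∈ K.

K = {2, 3, 4}; H = {}; Y = {5, 6}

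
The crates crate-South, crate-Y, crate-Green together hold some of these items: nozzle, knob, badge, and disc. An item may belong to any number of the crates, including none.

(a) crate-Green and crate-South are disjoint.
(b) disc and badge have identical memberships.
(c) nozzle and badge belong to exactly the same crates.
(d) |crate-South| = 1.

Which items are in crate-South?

crate-South = {knob}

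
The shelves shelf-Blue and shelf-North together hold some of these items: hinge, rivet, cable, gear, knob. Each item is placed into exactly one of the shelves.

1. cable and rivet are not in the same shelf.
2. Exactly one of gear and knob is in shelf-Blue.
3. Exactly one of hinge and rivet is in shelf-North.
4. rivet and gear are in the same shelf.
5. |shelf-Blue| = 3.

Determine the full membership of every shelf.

shelf-Blue = {cable, hinge, knob}; shelf-North = {gear, rivet}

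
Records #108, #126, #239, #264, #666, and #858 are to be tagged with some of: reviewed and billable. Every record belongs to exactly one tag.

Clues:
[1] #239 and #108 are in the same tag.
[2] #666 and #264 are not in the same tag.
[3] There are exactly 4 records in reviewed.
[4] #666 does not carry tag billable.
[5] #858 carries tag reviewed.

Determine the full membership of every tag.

reviewed = {#108, #239, #666, #858}; billable = {#126, #264}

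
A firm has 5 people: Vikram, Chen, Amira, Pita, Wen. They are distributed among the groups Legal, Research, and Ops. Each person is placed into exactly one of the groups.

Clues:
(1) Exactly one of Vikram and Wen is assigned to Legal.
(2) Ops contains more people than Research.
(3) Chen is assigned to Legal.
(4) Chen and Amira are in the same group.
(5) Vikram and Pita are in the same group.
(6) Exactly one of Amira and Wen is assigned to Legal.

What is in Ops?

Ops = {Wen}

From (3): Chen ∈ Legal.
(4): Amira matches Chen: Amira ∈ Legal.
(6) (exactly one): Wen ∉ Legal.
(1) (exactly one): Vikram ∈ Legal.
(5): Pita matches Vikram: Pita ∈ Legal.
Suppose Wen ∉ Ops: no assignment then satisfies all the clues, so Wen ∈ Ops.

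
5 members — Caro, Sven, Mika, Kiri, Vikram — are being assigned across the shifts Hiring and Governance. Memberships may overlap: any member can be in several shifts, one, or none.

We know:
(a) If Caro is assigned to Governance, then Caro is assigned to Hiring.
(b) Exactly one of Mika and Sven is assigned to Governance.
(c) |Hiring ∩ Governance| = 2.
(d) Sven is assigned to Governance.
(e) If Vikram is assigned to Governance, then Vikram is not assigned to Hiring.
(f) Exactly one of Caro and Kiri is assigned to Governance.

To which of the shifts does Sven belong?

From (d): Sven ∈ Governance.
(b) (exactly one): Mika ∉ Governance.
Suppose Sven ∉ Hiring: no assignment then satisfies all the clues, so Sven ∈ Hiring.

Sven: Governance, Hiring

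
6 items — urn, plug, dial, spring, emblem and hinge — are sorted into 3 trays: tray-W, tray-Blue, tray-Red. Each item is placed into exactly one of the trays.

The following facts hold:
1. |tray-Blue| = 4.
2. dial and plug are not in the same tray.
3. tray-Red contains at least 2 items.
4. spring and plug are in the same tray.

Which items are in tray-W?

tray-W = {}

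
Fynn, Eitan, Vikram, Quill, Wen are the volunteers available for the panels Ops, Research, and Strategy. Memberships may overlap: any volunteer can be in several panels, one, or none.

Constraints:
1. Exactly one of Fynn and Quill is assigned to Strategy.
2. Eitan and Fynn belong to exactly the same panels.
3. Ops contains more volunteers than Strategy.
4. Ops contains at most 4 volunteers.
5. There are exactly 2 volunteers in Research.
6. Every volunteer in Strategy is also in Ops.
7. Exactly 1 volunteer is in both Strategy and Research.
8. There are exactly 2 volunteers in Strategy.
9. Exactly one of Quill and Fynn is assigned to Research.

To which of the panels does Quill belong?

Quill: Ops, Research, Strategy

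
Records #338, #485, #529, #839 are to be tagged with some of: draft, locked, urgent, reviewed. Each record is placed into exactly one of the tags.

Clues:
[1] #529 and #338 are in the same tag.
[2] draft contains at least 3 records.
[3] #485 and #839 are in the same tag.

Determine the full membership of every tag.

draft = {#338, #485, #529, #839}; locked = {}; urgent = {}; reviewed = {}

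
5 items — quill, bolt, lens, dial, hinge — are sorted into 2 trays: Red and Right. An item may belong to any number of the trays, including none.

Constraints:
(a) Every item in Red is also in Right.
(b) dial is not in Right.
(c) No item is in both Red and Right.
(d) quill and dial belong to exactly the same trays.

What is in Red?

Red = {}

From (b): dial ∉ Right.
(a) contrapositive: dial ∉ Red.
(d): quill matches dial: quill ∉ Red.
(d): quill matches dial: quill ∉ Right.
Suppose bolt ∈ Red: no assignment then satisfies all the clues, so bolt ∉ Red.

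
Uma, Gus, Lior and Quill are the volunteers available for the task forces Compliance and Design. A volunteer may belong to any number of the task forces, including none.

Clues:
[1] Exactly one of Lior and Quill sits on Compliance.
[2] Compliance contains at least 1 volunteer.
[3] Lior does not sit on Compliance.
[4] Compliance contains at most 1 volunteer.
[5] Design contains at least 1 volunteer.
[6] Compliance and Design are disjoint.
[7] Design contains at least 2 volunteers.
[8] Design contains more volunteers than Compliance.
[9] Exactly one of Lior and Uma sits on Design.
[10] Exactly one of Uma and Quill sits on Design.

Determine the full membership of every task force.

From (3): Lior ∉ Compliance.
(1) (exactly one): Quill ∈ Compliance.
(4): Compliance already has 1, so the rest are out.
(6) (disjoint): Quill ∉ Design.
(10) (exactly one): Uma ∈ Design.
(9) (exactly one): Lior ∉ Design.
(7): only 2 candidates remain for Design, so all are in.

Compliance = {Quill}; Design = {Gus, Uma}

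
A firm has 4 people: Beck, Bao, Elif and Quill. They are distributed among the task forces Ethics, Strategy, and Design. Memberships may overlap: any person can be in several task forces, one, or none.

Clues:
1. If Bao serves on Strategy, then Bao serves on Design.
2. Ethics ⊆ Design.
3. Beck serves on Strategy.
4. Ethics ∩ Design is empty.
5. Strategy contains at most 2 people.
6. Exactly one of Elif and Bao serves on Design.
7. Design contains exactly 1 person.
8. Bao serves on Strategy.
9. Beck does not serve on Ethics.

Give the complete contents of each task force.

From (3): Beck ∈ Strategy.
From (8): Bao ∈ Strategy.
From (9): Beck ∉ Ethics.
(1): Bao ∈ Design.
(4) (disjoint): Bao ∉ Ethics.
(5): Strategy already has 2, so the rest are out.
(6) (exactly one): Elif ∉ Design.
(7): Design already has 1, so the rest are out.
(2) contrapositive: Elif ∉ Ethics.
(2) contrapositive: Quill ∉ Ethics.

Ethics = {}; Strategy = {Bao, Beck}; Design = {Bao}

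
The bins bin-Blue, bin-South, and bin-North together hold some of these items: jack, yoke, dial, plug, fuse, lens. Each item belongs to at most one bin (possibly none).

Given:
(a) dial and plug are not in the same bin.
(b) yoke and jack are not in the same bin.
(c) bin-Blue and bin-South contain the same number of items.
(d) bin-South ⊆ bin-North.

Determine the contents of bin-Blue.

bin-Blue = {}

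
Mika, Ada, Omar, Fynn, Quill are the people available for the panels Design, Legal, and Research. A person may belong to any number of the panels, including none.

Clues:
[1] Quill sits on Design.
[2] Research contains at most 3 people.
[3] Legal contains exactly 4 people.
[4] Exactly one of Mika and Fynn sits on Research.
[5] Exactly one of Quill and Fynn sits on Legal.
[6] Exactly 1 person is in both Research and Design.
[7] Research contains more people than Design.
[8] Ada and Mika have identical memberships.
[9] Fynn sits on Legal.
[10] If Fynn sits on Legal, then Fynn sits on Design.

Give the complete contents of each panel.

Design = {Fynn, Quill}; Legal = {Ada, Fynn, Mika, Omar}; Research = {Ada, Mika, Quill}

From (1): Quill ∈ Design.
From (9): Fynn ∈ Legal.
(5) (exactly one): Quill ∉ Legal.
(10): Fynn ∈ Design.
(3): only 4 candidates remain for Legal, so all are in.
Suppose Mika ∈ Design: no assignment then satisfies all the clues, so Mika ∉ Design.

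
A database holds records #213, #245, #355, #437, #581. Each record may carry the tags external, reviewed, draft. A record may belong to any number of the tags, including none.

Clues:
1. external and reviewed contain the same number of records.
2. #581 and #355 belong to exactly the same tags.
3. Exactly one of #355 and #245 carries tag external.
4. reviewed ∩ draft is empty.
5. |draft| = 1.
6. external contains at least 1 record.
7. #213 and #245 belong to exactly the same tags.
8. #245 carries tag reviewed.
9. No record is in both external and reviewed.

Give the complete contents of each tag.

external = {#355, #581}; reviewed = {#213, #245}; draft = {#437}

From (8): #245 ∈ reviewed.
(4) (disjoint): #245 ∉ draft.
(7): #213 matches #245: #213 ∈ reviewed.
(7): #213 matches #245: #213 ∉ draft.
(9) (disjoint): #213 ∉ external.
(9) (disjoint): #245 ∉ external.
(3) (exactly one): #355 ∈ external.
(9) (disjoint): #355 ∉ reviewed.
(2): #581 matches #355: #581 ∈ external.
(2): #581 matches #355: #581 ∉ reviewed.
Suppose #355 ∈ draft: no assignment then satisfies all the clues, so #355 ∉ draft.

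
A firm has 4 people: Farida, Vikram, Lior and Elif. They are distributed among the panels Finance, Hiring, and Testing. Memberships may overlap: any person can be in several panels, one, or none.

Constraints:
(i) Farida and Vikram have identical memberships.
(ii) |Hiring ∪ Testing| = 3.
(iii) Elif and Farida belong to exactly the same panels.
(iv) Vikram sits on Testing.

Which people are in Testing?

From (iv): Vikram ∈ Testing.
(i): Farida matches Vikram: Farida ∈ Testing.
(iii): Elif matches Farida: Elif ∈ Testing.
Suppose Lior ∈ Testing: no assignment then satisfies all the clues, so Lior ∉ Testing.

Testing = {Elif, Farida, Vikram}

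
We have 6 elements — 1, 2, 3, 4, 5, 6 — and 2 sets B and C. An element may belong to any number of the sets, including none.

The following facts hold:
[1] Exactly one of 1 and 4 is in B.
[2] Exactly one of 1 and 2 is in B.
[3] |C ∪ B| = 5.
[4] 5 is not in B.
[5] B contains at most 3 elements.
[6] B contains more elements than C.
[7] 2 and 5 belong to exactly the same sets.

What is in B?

B = {1, 3, 6}

From (4): 5 ∉ B.
(7): 2 matches 5: 2 ∉ B.
(2) (exactly one): 1 ∈ B.
(1) (exactly one): 4 ∉ B.
Suppose 3 ∉ B: no assignment then satisfies all the clues, so 3 ∈ B.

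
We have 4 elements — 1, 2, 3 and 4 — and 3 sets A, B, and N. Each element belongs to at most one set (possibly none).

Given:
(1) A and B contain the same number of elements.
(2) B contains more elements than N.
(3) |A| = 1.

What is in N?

N = {}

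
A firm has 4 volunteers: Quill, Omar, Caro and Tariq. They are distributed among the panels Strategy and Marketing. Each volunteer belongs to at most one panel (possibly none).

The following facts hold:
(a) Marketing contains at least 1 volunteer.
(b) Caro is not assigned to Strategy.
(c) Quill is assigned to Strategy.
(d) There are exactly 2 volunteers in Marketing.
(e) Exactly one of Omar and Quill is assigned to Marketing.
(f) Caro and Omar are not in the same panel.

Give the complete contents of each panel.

Strategy = {Quill}; Marketing = {Omar, Tariq}

From (b): Caro ∉ Strategy.
From (c): Quill ∈ Strategy.
(e) (exactly one): Omar ∈ Marketing.
(f): Caro ∉ Marketing.
(d): only 2 candidates remain for Marketing, so all are in.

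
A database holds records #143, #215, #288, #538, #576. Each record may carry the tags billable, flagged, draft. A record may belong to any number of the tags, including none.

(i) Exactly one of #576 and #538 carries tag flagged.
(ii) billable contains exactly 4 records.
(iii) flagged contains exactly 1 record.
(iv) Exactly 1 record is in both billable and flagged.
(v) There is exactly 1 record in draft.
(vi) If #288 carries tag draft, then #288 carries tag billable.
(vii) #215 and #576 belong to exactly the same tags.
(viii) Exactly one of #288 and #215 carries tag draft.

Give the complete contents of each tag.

billable = {#215, #288, #538, #576}; flagged = {#538}; draft = {#288}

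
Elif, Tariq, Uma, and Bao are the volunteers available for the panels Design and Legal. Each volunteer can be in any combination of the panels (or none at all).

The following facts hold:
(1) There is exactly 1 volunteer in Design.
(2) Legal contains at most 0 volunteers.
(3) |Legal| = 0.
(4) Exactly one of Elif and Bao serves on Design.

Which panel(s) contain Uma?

(2): Legal already has 0, so the rest are out.
Suppose Uma ∈ Design: no assignment then satisfies all the clues, so Uma ∉ Design.

Uma: none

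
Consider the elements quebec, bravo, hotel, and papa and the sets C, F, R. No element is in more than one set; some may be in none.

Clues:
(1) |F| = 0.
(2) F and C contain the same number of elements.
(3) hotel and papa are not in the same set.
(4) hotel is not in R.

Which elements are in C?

C = {}

From (4): hotel ∉ R.
(1): F already has 0, so the rest are out.
Suppose quebec ∈ C: no assignment then satisfies all the clues, so quebec ∉ C.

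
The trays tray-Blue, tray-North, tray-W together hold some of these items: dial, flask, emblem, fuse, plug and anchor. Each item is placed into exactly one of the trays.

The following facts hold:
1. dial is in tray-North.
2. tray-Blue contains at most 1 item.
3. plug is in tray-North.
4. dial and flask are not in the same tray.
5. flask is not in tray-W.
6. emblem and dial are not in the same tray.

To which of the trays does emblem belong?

emblem: tray-W

From (1): dial ∈ tray-North.
From (3): plug ∈ tray-North.
From (5): flask ∉ tray-W.
(4): flask ∉ tray-North.
(6): emblem ∉ tray-North.
Only one tray left: flask ∈ tray-Blue.
(2): tray-Blue already has 1, so the rest are out.
Only one tray left: emblem ∈ tray-W.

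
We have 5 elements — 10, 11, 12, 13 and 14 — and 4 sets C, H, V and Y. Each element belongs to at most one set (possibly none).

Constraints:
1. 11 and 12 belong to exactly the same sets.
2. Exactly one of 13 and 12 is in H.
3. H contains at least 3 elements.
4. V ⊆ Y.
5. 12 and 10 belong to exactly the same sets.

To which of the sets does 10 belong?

10: H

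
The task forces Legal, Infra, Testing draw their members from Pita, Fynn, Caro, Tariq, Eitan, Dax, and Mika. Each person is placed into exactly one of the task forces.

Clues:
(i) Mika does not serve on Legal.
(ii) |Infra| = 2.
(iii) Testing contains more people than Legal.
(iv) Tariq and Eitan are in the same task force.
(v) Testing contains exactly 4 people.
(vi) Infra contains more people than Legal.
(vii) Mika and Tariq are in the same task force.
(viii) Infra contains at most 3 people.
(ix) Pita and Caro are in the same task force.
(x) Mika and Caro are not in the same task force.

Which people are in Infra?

Infra = {Caro, Pita}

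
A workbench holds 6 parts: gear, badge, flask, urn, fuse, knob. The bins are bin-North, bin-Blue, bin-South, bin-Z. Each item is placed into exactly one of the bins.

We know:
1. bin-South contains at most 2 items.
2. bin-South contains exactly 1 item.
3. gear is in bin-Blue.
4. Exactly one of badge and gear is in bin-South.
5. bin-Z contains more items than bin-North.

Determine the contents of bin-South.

bin-South = {badge}

From (3): gear ∈ bin-Blue.
(4) (exactly one): badge ∈ bin-South.
(2): bin-South already has 1, so the rest are out.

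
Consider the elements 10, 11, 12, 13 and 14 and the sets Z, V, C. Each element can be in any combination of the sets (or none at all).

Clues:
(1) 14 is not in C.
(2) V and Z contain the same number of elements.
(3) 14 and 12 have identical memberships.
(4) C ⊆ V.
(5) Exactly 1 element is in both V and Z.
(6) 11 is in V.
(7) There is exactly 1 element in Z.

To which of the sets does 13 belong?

13: none

From (1): 14 ∉ C.
From (6): 11 ∈ V.
(3): 12 matches 14: 12 ∉ C.
Suppose 13 ∈ Z: no assignment then satisfies all the clues, so 13 ∉ Z.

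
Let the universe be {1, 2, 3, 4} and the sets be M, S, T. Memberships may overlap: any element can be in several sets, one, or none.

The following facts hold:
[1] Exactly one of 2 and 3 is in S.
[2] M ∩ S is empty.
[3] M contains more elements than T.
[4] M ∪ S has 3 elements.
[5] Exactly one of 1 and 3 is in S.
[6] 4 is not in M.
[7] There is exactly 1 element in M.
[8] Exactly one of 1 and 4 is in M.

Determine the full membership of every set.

M = {1}; S = {3, 4}; T = {}

From (6): 4 ∉ M.
(8) (exactly one): 1 ∈ M.
(2) (disjoint): 1 ∉ S.
(5) (exactly one): 3 ∈ S.
(7): M already has 1, so the rest are out.
(1) (exactly one): 2 ∉ S.
Suppose 1 ∈ T: no assignment then satisfies all the clues, so 1 ∉ T.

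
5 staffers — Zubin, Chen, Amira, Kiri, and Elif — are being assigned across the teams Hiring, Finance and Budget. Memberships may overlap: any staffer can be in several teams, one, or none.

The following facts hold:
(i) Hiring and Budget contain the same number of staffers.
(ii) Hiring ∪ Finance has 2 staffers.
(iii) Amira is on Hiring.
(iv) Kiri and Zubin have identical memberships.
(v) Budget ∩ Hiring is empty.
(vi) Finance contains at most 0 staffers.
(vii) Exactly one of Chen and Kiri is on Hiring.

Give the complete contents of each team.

Hiring = {Amira, Chen}; Finance = {}; Budget = {Kiri, Zubin}

From (iii): Amira ∈ Hiring.
(v) (disjoint): Amira ∉ Budget.
(vi): Finance already has 0, so the rest are out.
Suppose Zubin ∈ Hiring: no assignment then satisfies all the clues, so Zubin ∉ Hiring.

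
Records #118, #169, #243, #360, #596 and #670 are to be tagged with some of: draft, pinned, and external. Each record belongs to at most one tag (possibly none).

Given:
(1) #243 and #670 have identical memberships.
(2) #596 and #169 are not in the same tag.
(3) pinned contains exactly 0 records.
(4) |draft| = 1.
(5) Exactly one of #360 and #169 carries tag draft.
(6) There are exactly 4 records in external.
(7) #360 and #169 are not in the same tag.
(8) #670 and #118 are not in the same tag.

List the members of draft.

draft = {#169}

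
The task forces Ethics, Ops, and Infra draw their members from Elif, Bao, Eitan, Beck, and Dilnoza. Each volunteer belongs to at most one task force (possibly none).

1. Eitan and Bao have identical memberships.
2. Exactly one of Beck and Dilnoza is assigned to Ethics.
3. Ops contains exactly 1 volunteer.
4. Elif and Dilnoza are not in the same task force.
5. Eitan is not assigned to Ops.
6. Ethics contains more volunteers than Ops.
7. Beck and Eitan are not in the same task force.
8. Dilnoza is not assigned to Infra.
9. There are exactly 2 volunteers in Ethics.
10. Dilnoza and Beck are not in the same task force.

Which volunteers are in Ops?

From (5): Eitan ∉ Ops.
From (8): Dilnoza ∉ Infra.
(1): Bao matches Eitan: Bao ∉ Ops.
Suppose Elif ∈ Ops: no assignment then satisfies all the clues, so Elif ∉ Ops.

Ops = {Dilnoza}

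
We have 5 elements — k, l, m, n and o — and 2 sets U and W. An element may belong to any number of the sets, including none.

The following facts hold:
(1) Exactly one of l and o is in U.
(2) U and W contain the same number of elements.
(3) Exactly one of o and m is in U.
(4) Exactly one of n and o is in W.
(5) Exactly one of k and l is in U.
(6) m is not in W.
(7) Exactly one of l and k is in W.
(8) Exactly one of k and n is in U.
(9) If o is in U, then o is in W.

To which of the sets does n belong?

From (6): m ∉ W.
Suppose n ∈ U: no assignment then satisfies all the clues, so n ∉ U.

n: none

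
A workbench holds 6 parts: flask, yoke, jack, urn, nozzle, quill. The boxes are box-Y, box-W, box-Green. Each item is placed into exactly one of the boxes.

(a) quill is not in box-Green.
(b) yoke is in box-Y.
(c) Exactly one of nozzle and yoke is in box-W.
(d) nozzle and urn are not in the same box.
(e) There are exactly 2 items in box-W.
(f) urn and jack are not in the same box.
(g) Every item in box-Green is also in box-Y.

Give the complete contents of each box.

box-Y = {flask, quill, urn, yoke}; box-W = {jack, nozzle}; box-Green = {}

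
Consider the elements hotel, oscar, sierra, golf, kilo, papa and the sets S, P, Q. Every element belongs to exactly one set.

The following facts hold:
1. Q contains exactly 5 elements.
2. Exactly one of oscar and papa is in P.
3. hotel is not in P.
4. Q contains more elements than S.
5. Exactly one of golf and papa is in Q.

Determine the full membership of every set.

S = {}; P = {papa}; Q = {golf, hotel, kilo, oscar, sierra}

From (3): hotel ∉ P.
Suppose hotel ∈ S: no assignment then satisfies all the clues, so hotel ∉ S.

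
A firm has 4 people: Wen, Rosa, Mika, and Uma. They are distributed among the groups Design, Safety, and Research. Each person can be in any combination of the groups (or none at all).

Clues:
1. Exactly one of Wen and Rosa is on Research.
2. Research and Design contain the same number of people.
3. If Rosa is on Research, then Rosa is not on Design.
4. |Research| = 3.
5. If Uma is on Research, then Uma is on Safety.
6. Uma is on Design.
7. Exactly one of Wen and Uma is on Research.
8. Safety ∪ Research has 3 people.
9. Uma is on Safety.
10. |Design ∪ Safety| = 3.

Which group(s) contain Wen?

Wen: Design

From (6): Uma ∈ Design.
From (9): Uma ∈ Safety.
Suppose Wen ∉ Design: no assignment then satisfies all the clues, so Wen ∈ Design.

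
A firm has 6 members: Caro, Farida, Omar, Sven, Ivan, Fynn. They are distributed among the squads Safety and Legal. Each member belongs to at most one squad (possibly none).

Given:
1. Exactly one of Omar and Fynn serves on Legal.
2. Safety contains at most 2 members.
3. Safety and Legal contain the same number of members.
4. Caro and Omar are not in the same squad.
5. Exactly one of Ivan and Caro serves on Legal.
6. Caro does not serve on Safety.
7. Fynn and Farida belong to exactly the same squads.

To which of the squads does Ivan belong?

From (6): Caro ∉ Safety.
Suppose Ivan ∈ Safety: no assignment then satisfies all the clues, so Ivan ∉ Safety.

Ivan: Legal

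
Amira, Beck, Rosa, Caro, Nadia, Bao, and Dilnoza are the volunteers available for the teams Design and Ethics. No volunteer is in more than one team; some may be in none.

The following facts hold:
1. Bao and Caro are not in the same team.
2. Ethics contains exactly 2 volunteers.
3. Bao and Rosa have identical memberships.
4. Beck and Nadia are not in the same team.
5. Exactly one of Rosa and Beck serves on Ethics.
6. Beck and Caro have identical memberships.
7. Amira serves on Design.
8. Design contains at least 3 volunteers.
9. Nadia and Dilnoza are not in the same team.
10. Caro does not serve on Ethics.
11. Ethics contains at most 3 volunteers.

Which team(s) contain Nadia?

From (7): Amira ∈ Design.
From (10): Caro ∉ Ethics.
(6): Beck matches Caro: Beck ∉ Ethics.
(5) (exactly one): Rosa ∈ Ethics.
(3): Bao matches Rosa: Bao ∉ Design.
(3): Bao matches Rosa: Bao ∈ Ethics.
(2): Ethics already has 2, so the rest are out.
Suppose Nadia ∈ Design: no assignment then satisfies all the clues, so Nadia ∉ Design.

Nadia: none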